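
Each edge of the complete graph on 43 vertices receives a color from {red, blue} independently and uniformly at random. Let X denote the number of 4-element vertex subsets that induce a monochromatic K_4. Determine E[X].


Let X = Σ_S X_S over the C(43, 4) = 123410 subsets S of size 4, where X_S = 1 if the K_4 on S is monochromatic.
For a fixed S, the K_4 on S has C(4, 2) = 6 edges. P[all 6 edges red] = (1/2)^6, and likewise for blue, so P[monochromatic] = 2·(1/2)^6 = 2^{1 − 6} = 1/32.
By linearity: E[X] = C(43, 4) · 2^{1 − 6} = 123410 · 1/32 = 61705/16.
Numerically: E[X] ≈ 3856.56250.

E[X] = C(43,4)·2^(1−C(4,2)) = 61705/16 ≈ 3856.56250.


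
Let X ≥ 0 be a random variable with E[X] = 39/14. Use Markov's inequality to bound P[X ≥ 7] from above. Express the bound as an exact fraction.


μ = E[X] = 39/14, a = 7.
Markov: P[X ≥ 7] ≤ μ/a = (39/14)/7 = 39/98.
Numerically: ≈ 0.397959.
(Since a = 7 > μ = 2.785714, the bound 39/98 is < 1 and informative.)

P[X ≥ 7] ≤ 39/98 ≈ 0.397959.


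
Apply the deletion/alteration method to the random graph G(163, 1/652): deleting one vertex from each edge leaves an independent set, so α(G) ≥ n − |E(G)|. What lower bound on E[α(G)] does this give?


E[|E(G)|] = C(163, 2)·p = 13203 · (1/652) = 81/4.
E[α(G)] ≥ n − E[|E(G)|] = 163 − 81/4 = 571/4.
Numerically: ≈ 142.750.
(This is only a lower bound; the true E[α(G)] may be larger.)

E[α(G)] ≥ 571/4 ≈ 142.750.


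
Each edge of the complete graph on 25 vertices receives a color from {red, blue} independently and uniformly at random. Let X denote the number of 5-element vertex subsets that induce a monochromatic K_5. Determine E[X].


Let X = Σ_S X_S over the C(25, 5) = 53130 subsets S of size 5, where X_S = 1 if the K_5 on S is monochromatic.
For a fixed S, the K_5 on S has C(5, 2) = 10 edges. P[all 10 edges red] = (1/2)^10, and likewise for blue, so P[monochromatic] = 2·(1/2)^10 = 2^{1 − 10} = 1/512.
By linearity of expectation: E[X] = C(25, 5) · 2^{1 − 10} = 53130 · 1/512 = 26565/256.
Numerically: E[X] ≈ 103.769531.

E[X] = C(25,5)·2^(1−C(5,2)) = 26565/256 ≈ 103.769531.


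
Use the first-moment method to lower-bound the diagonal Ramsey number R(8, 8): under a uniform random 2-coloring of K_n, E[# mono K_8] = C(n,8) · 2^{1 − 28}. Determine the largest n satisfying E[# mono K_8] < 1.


We need C(n, 8) · 2^{1 − 28} < 1, i.e. C(n, 8) < 2^{28 − 1} = 134217728.
Check values of n near the boundary:
  n = 38: C(38, 8) = 48903492; 48903492 < 134217728? YES
  n = 39: C(39, 8) = 61523748; 61523748 < 134217728? YES
  n = 40: C(40, 8) = 76904685; 76904685 < 134217728? YES
  n = 41: C(41, 8) = 95548245; 95548245 < 134217728? YES
  n = 42: C(42, 8) = 118030185; 118030185 < 134217728? YES
  n = 43: C(43, 8) = 145008513; 145008513 < 134217728? NO
  n = 44: C(44, 8) = 177232627; 177232627 < 134217728? NO
The largest n with C(n, 8) < 134217728 is n = 42 (where E[X] = 118030185/134217728 ≈ 0.879). Hence R(8, 8) > 42, i.e. R(8, 8) ≥ 43.

Largest n = 42; hence R(8, 8) > 42.


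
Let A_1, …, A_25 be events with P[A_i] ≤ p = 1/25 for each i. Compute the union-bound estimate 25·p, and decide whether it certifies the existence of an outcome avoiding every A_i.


Union bound: P[∪_{i=1}^{25} A_i] ≤ Σ_i P[A_i] ≤ 25·p = 25·(1/25) = 1.
Numerically: 1 ≈ 1.000.
Is 1 < 1? NO.
Since the bound 1 is ≥ 1, the union bound is uninformative here; it does NOT by itself certify existence.

25·p = 1 ≈ 1.000; existence NOT certified by the union bound.


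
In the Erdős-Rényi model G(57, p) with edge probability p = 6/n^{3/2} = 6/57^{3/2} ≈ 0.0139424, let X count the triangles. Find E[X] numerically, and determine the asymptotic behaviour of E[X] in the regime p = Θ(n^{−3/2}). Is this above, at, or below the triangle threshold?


Number of potential triangles: C(57, 3) = 29260.
Each occurs with probability p³ ≈ (0.0139424)³ ≈ 2.71029710e-06.
By linearity: E[X] = C(57, 3)·p³ ≈ 29260 · 2.71029710e-06 ≈ 0.079303.
Since α = 3/2 > 1, p = c/n^{3/2} = o(1/n) is below the triangle threshold p ~ 1/n. Asymptotically E[X] ~ (c³/6)·n^{3(1−α)} = (6³/6)·n^{-1.5} → 0, so by Markov's inequality G has no triangles w.h.p.

E[X] ≈ 0.079303; in regime p = Θ(1/n^{3/2}) E[X] tends to 0 (below the triangle threshold p ~ 1/n).


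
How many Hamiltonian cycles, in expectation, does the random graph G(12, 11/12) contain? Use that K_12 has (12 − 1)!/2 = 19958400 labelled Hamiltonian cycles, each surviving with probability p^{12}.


K_12 has (12 − 1)!/2 = 19958400 labelled Hamiltonian cycles.
For each such Hamiltonian cycle H, let X_H = 1 if all 12 edges of H are present in G. Then P[X_H = 1] = p^{12} = (11/12)^{12} = 3138428376721/8916100448256.
By linearity of expectation: E[X] = Σ_H E[X_H] = 19958400 · p^{12} = 19958400 · 3138428376721/8916100448256 = 6041474625187925/859963392.
Numerically: E[X] ≈ 7.02527e+06.

E[X] = 19958400 · (11/12)^{12} = 6041474625187925/859963392 ≈ 7.02527e+06.


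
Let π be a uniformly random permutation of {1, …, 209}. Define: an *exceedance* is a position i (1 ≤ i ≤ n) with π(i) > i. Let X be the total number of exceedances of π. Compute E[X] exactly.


Write X = Σ_{i=1}^{209} X_i, where X_i = 1_{π(i) > i}.
For each fixed i, π(i) is uniform over {1, …, 209} (marginal of a uniform permutation), so P[π(i) > i] = (n − i)/n. Summing: Σ_{i=1}^{209} (n − i)/n = (0 + 1 + … + 208)/209 = 209(209 − 1)/(2·209) = (209 − 1)/2.
Hence E[X] = Σ_{i=1}^{209} (209 − i)/209 = 104 ≈ 104.0000.

E[X] = 104 = 104.0000.


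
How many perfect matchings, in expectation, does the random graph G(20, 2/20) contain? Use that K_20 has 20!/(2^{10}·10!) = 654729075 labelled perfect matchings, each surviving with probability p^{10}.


K_20 has 20!/(2^{10}·10!) = 654729075 labelled perfect matchings.
For each such perfect matching H, let X_H = 1 if all 10 edges of H are present in G. Then P[X_H = 1] = p^{10} = (1/10)^{10} = 1/10000000000.
By linearity: E[X] = Σ_H E[X_H] = 654729075 · p^{10} = 654729075 · 1/10000000000 = 26189163/400000000.
Numerically: E[X] ≈ 0.06547.

E[X] = 654729075 · (1/10)^{10} = 26189163/400000000 ≈ 0.06547.


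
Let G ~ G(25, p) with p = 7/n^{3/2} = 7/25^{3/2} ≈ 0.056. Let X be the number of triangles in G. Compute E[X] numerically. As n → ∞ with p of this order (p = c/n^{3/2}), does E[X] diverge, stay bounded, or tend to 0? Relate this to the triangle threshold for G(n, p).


Number of potential triangles: C(25, 3) = 2300.
Each occurs with probability p³ ≈ (0.056)³ ≈ 1.75616000e-04.
By linearity: E[X] = C(25, 3)·p³ ≈ 2300 · 1.75616000e-04 ≈ 0.403917.
Since α = 3/2 > 1, p = c/n^{3/2} = o(1/n) is below the triangle threshold p ~ 1/n. Asymptotically E[X] ~ (c³/6)·n^{3(1−α)} = (7³/6)·n^{-1.5} → 0, so by Markov's inequality G has no triangles w.h.p.

E[X] ≈ 0.403917; in regime p = Θ(1/n^{3/2}) E[X] tends to 0 (below the triangle threshold p ~ 1/n).


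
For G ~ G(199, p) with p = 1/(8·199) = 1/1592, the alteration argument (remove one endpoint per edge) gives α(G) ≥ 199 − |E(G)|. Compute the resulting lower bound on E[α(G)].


E[|E(G)|] = C(199, 2)·p = 19701 · (1/1592) = 99/8.
E[α(G)] ≥ n − E[|E(G)|] = 199 − 99/8 = 1493/8.
Numerically: ≈ 186.6250.
(This is only a lower bound; the true E[α(G)] may be larger.)

E[α(G)] ≥ 1493/8 ≈ 186.6250.


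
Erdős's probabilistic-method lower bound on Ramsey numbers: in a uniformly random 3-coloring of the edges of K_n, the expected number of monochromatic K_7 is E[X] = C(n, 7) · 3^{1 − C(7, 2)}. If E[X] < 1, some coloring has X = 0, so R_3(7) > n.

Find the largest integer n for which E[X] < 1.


We need C(n, 7) · 3^{1 − 21} < 1, i.e. C(n, 7) < 3^{21 − 1} = 3486784401.
Check values of n near the boundary:
  n = 75: C(75, 7) = 1984829850; 1984829850 < 3486784401? YES
  n = 76: C(76, 7) = 2186189400; 2186189400 < 3486784401? YES
  n = 77: C(77, 7) = 2404808340; 2404808340 < 3486784401? YES
  n = 78: C(78, 7) = 2641902120; 2641902120 < 3486784401? YES
  n = 79: C(79, 7) = 2898753715; 2898753715 < 3486784401? YES
  n = 80: C(80, 7) = 3176716400; 3176716400 < 3486784401? YES
  n = 81: C(81, 7) = 3477216600; 3477216600 < 3486784401? YES
  n = 82: C(82, 7) = 3801756816; 3801756816 < 3486784401? NO
The largest n with C(n, 7) < 3486784401 is n = 81 (where E[X] = 42928600/43046721 ≈ 0.9972560). Hence R_3(7) > 81, i.e. R_3(7) ≥ 82.

Largest n = 81; hence R_3(7) > 81.


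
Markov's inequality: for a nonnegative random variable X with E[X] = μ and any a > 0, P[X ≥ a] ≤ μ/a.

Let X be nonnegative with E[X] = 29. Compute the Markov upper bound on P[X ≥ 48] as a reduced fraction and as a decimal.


μ = E[X] = 29, a = 48.
Markov: P[X ≥ 48] ≤ μ/a = (29)/48 = 29/48.
Numerically: ≈ 0.60417.
(Since a = 48 > μ = 29.00000, the bound 29/48 is < 1 and informative.)

P[X ≥ 48] ≤ 29/48 ≈ 0.60417.


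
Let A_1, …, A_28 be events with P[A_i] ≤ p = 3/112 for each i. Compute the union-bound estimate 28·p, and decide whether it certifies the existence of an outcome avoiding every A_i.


Union bound: P[∪_{i=1}^{28} A_i] ≤ Σ_i P[A_i] ≤ 28·p = 28·(3/112) = 3/4.
Numerically: 3/4 ≈ 0.75000.
Is 3/4 < 1? YES.
Since P[∪ A_i] ≤ 3/4 < 1, the complement has P[∩ A_i^c] ≥ 1 − 3/4 = 1/4 > 0, so some outcome avoids every A_i.

28·p = 3/4 ≈ 0.75000; existence CERTIFIED by the union bound.


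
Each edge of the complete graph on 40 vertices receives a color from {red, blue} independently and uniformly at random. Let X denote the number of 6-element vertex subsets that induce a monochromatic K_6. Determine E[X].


Let X = Σ_S X_S over the C(40, 6) = 3838380 subsets S of size 6, where X_S = 1 if the K_6 on S is monochromatic.
For a fixed S, the K_6 on S has C(6, 2) = 15 edges. P[all 15 edges red] = (1/2)^15, and likewise for blue, so P[monochromatic] = 2·(1/2)^15 = 2^{1 − 15} = 1/16384.
Summing: E[X] = C(40, 6) · 2^{1 − 15} = 3838380 · 1/16384 = 959595/4096.
Numerically: E[X] ≈ 234.27612.

E[X] = C(40,6)·2^(1−C(6,2)) = 959595/4096 ≈ 234.27612.


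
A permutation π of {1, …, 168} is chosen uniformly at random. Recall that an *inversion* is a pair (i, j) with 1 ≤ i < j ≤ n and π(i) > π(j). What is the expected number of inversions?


Write X = Σ X_I over the C(168, 2) = 14028 pairs i < j, with X_I the indicator of one inversion.
There are 14028 indicators.
For each fixed pair i < j, the values π(i) and π(j) are two distinct elements of {1, …, 168} in uniformly random order; by symmetry P[π(i) > π(j)] = 1/2.
By linearity: E[X] = 14028 · (1/2) = C(168, 2) · (1/2) = 14028/2 = 7014 ≈ 7014.000.

E[X] = 7014 = 7014.000.


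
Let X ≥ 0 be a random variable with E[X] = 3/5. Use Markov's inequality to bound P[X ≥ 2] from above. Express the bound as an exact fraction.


μ = E[X] = 3/5, a = 2.
Markov: P[X ≥ 2] ≤ μ/a = (3/5)/2 = 3/10.
Numerically: ≈ 0.3000.
(Since a = 2 > μ = 0.6000, the bound 3/10 is < 1 and informative.)

P[X ≥ 2] ≤ 3/10 ≈ 0.3000.


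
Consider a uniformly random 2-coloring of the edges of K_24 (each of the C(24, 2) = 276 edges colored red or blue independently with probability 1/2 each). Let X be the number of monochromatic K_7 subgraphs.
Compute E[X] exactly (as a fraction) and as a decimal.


Let X = Σ_S X_S over the C(24, 7) = 346104 subsets S of size 7, where X_S = 1 if the K_7 on S is monochromatic.
For a fixed S, the K_7 on S has C(7, 2) = 21 edges. P[all 21 edges red] = (1/2)^21, and likewise for blue, so P[monochromatic] = 2·(1/2)^21 = 2^{1 − 21} = 1/1048576.
By linearity: E[X] = C(24, 7) · 2^{1 − 21} = 346104 · 1/1048576 = 43263/131072.
Numerically: E[X] ≈ 0.330.

E[X] = C(24,7)·2^(1−C(7,2)) = 43263/131072 ≈ 0.330.


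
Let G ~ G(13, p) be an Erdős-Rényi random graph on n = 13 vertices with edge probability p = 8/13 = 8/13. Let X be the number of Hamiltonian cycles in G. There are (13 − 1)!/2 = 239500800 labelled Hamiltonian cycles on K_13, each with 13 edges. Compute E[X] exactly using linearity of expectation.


K_13 has (13 − 1)!/2 = 239500800 labelled Hamiltonian cycles.
For each such Hamiltonian cycle H, let X_H = 1 if all 13 edges of H are present in G. Then P[X_H = 1] = p^{13} = (8/13)^{13} = 549755813888/302875106592253.
By linearity of expectation: E[X] = Σ_H E[X_H] = 239500800 · p^{13} = 239500800 · 549755813888/302875106592253 = 131666957230827110400/302875106592253.
Numerically: E[X] ≈ 434724.

E[X] = 239500800 · (8/13)^{13} = 131666957230827110400/302875106592253 ≈ 434724.


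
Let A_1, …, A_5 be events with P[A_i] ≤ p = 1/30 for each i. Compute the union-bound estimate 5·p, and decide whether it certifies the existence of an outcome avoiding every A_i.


Union bound: P[∪_{i=1}^{5} A_i] ≤ Σ_i P[A_i] ≤ 5·p = 5·(1/30) = 1/6.
Numerically: 1/6 ≈ 0.1667.
Is 1/6 < 1? YES.
Since P[∪ A_i] ≤ 1/6 < 1, the complement has P[∩ A_i^c] ≥ 1 − 1/6 = 5/6 > 0, so some outcome avoids every A_i.

5·p = 1/6 ≈ 0.1667; existence CERTIFIED by the union bound.


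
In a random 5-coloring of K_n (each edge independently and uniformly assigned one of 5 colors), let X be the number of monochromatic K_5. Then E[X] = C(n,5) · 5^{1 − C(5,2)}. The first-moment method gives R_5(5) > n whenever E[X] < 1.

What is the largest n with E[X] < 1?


We need C(n, 5) · 5^{1 − 10} < 1, i.e. C(n, 5) < 5^{10 − 1} = 1953125.
Check values of n near the boundary:
  n = 47: C(47, 5) = 1533939; 1533939 < 1953125? YES
  n = 48: C(48, 5) = 1712304; 1712304 < 1953125? YES
  n = 49: C(49, 5) = 1906884; 1906884 < 1953125? YES
  n = 50: C(50, 5) = 2118760; 2118760 < 1953125? NO
  n = 51: C(51, 5) = 2349060; 2349060 < 1953125? NO
  n = 52: C(52, 5) = 2598960; 2598960 < 1953125? NO
The largest n with C(n, 5) < 1953125 is n = 49 (where E[X] = 1906884/1953125 ≈ 0.976325). Hence R_5(5) > 49, i.e. R_5(5) ≥ 50.

Largest n = 49; hence R_5(5) > 49.


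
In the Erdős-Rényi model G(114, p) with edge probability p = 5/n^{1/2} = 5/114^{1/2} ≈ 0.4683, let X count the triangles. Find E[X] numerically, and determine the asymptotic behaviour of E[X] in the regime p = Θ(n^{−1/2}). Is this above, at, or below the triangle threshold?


Number of potential triangles: C(114, 3) = 240464.
Each occurs with probability p³ ≈ (0.4683)³ ≈ 1.026958e-01.
By linearity: E[X] = C(114, 3)·p³ ≈ 240464 · 1.026958e-01 ≈ 24694.6459.
Since α = 1/2 < 1, p = c/n^{1/2} ≫ 1/n is above the triangle threshold p ~ 1/n. Asymptotically E[X] ~ (c³/6)·n^{3(1−α)} = (5³/6)·n^{1.5} → ∞; triangles are abundant w.h.p.

E[X] ≈ 24694.6459; in regime p = Θ(1/n^{1/2}) E[X] diverges (above the triangle threshold p ~ 1/n).


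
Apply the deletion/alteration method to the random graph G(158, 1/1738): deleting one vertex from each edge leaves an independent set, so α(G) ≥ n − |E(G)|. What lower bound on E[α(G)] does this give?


E[|E(G)|] = C(158, 2)·p = 12403 · (1/1738) = 157/22.
E[α(G)] ≥ n − E[|E(G)|] = 158 − 157/22 = 3319/22.
Numerically: ≈ 150.86364.
(This is only a lower bound; the true E[α(G)] may be larger.)

E[α(G)] ≥ 3319/22 ≈ 150.86364.


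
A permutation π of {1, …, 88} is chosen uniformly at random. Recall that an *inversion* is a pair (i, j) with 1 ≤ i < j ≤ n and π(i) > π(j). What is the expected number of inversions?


Write X = Σ X_I over the C(88, 2) = 3828 pairs i < j, with X_I the indicator of one inversion.
There are 3828 indicators.
For each fixed pair i < j, the values π(i) and π(j) are two distinct elements of {1, …, 88} in uniformly random order; by symmetry P[π(i) > π(j)] = 1/2.
By linearity: E[X] = 3828 · (1/2) = C(88, 2) · (1/2) = 3828/2 = 1914 ≈ 1914.00000.

E[X] = 1914 = 1914.00000.


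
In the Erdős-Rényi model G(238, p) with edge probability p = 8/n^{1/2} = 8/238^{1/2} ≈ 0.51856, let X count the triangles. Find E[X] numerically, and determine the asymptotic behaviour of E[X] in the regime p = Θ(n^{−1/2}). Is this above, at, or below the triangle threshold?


Number of potential triangles: C(238, 3) = 2218636.
Each occurs with probability p³ ≈ (0.51856)³ ≈ 1.3944551e-01.
By linearity: E[X] = C(238, 3)·p³ ≈ 2218636 · 1.3944551e-01 ≈ 309378.82168.
Since α = 1/2 < 1, p = c/n^{1/2} ≫ 1/n is above the triangle threshold p ~ 1/n. Asymptotically E[X] ~ (c³/6)·n^{3(1−α)} = (8³/6)·n^{1.5} → ∞; triangles are abundant w.h.p.

E[X] ≈ 309378.82168; in regime p = Θ(1/n^{1/2}) E[X] diverges (above the triangle threshold p ~ 1/n).


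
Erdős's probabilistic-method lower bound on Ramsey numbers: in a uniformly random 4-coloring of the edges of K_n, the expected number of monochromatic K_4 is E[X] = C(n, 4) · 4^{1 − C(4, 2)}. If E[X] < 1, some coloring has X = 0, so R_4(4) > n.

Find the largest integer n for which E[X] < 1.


We need C(n, 4) · 4^{1 − 6} < 1, i.e. C(n, 4) < 4^{6 − 1} = 1024.
Check values of n near the boundary:
  n = 12: C(12, 4) = 495; 495 < 1024? YES
  n = 13: C(13, 4) = 715; 715 < 1024? YES
  n = 14: C(14, 4) = 1001; 1001 < 1024? YES
  n = 15: C(15, 4) = 1365; 1365 < 1024? NO
  n = 16: C(16, 4) = 1820; 1820 < 1024? NO
The largest n with C(n, 4) < 1024 is n = 14 (where E[X] = 1001/1024 ≈ 0.9775). Hence R_4(4) > 14, i.e. R_4(4) ≥ 15.

Largest n = 14; hence R_4(4) > 14.


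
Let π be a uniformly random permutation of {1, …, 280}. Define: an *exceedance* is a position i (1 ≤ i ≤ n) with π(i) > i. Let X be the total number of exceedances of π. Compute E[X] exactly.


Write X = Σ_{i=1}^{280} X_i, where X_i = 1_{π(i) > i}.
For each fixed i, π(i) is uniform over {1, …, 280} (marginal of a uniform permutation), so P[π(i) > i] = (n − i)/n. Summing: Σ_{i=1}^{280} (n − i)/n = (0 + 1 + … + 279)/280 = 280(280 − 1)/(2·280) = (280 − 1)/2.
Hence E[X] = Σ_{i=1}^{280} (280 − i)/280 = 279/2 ≈ 139.500.

E[X] = 279/2 = 139.500.


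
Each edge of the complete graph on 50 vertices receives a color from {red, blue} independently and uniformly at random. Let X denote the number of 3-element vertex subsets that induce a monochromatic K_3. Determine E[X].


Let X = Σ_S X_S over the C(50, 3) = 19600 subsets S of size 3, where X_S = 1 if the K_3 on S is monochromatic.
For a fixed S, the K_3 on S has C(3, 2) = 3 edges. P[all 3 edges red] = (1/2)^3, and likewise for blue, so P[monochromatic] = 2·(1/2)^3 = 2^{1 − 3} = 1/4.
Summing: E[X] = C(50, 3) · 2^{1 − 3} = 19600 · 1/4 = 4900.
Numerically: E[X] ≈ 4900.0000.

E[X] = C(50,3)·2^(1−C(3,2)) = 4900 ≈ 4900.0000.


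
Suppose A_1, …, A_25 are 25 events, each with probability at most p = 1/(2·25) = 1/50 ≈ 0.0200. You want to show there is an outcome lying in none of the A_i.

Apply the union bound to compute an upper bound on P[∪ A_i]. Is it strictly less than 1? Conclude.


Union bound: P[∪_{i=1}^{25} A_i] ≤ Σ_i P[A_i] ≤ 25·p = 25·(1/50) = 1/2.
Numerically: 1/2 ≈ 0.5000.
Is 1/2 < 1? YES.
Since P[∪ A_i] ≤ 1/2 < 1, the complement has P[∩ A_i^c] ≥ 1 − 1/2 = 1/2 > 0, so some outcome avoids every A_i.

25·p = 1/2 ≈ 0.5000; existence CERTIFIED by the union bound.


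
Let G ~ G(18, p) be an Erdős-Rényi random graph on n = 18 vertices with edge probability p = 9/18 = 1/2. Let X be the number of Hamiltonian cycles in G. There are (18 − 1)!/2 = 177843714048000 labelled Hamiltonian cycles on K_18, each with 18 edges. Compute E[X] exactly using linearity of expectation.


K_18 has (18 − 1)!/2 = 177843714048000 labelled Hamiltonian cycles.
For each such Hamiltonian cycle H, let X_H = 1 if all 18 edges of H are present in G. Then P[X_H = 1] = p^{18} = (1/2)^{18} = 1/262144.
By linearity of expectation: E[X] = Σ_H E[X_H] = 177843714048000 · p^{18} = 177843714048000 · 1/262144 = 10854718875/16.
Numerically: E[X] ≈ 6.7842e+08.

E[X] = 177843714048000 · (1/2)^{18} = 10854718875/16 ≈ 6.7842e+08.


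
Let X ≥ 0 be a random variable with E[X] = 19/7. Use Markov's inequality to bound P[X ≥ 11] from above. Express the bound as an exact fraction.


μ = E[X] = 19/7, a = 11.
Markov: P[X ≥ 11] ≤ μ/a = (19/7)/11 = 19/77.
Numerically: ≈ 0.247.
(Since a = 11 > μ = 2.714, the bound 19/77 is < 1 and informative.)

P[X ≥ 11] ≤ 19/77 ≈ 0.247.


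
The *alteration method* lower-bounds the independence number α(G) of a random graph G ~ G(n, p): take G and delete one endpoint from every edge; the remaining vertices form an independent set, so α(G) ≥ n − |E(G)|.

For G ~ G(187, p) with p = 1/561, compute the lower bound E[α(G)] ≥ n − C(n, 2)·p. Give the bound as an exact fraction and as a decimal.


E[|E(G)|] = C(187, 2)·p = 17391 · (1/561) = 31.
E[α(G)] ≥ n − E[|E(G)|] = 187 − 31 = 156.
Numerically: ≈ 156.000.
(This is only a lower bound; the true E[α(G)] may be larger.)

E[α(G)] ≥ 156 ≈ 156.000.


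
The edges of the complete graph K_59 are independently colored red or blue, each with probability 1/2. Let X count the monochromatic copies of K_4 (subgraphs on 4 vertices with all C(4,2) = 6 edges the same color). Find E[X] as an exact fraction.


Let X = Σ_S X_S over the C(59, 4) = 455126 subsets S of size 4, where X_S = 1 if the K_4 on S is monochromatic.
For a fixed S, the K_4 on S has C(4, 2) = 6 edges. P[all 6 edges red] = (1/2)^6, and likewise for blue, so P[monochromatic] = 2·(1/2)^6 = 2^{1 − 6} = 1/32.
By linearity of expectation: E[X] = C(59, 4) · 2^{1 − 6} = 455126 · 1/32 = 227563/16.
Numerically: E[X] ≈ 14222.6875.

E[X] = C(59,4)·2^(1−C(4,2)) = 227563/16 ≈ 14222.6875.


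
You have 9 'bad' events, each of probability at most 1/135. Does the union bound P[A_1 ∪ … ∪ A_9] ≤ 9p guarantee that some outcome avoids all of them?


Union bound: P[∪_{i=1}^{9} A_i] ≤ Σ_i P[A_i] ≤ 9·p = 9·(1/135) = 1/15.
Numerically: 1/15 ≈ 0.0667.
Is 1/15 < 1? YES.
Since P[∪ A_i] ≤ 1/15 < 1, the complement has P[∩ A_i^c] ≥ 1 − 1/15 = 14/15 > 0, so some outcome avoids every A_i.

9·p = 1/15 ≈ 0.0667; existence CERTIFIED by the union bound.


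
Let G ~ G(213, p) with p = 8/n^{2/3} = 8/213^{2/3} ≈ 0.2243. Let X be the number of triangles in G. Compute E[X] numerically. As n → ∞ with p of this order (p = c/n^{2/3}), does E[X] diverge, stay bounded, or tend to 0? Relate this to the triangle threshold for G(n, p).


Number of potential triangles: C(213, 3) = 1587986.
Each occurs with probability p³ ≈ (0.2243)³ ≈ 1.1285239e-02.
By linearity: E[X] = C(213, 3)·p³ ≈ 1587986 · 1.1285239e-02 ≈ 17920.80125.
Since α = 2/3 < 1, p = c/n^{2/3} ≫ 1/n is above the triangle threshold p ~ 1/n. Asymptotically E[X] ~ (c³/6)·n^{3(1−α)} = (8³/6)·n^{1} → ∞; triangles are abundant w.h.p.

E[X] ≈ 17920.80125; in regime p = Θ(1/n^{2/3}) E[X] diverges (above the triangle threshold p ~ 1/n).


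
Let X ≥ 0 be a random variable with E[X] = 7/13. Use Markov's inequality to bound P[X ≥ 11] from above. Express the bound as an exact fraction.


μ = E[X] = 7/13, a = 11.
Markov: P[X ≥ 11] ≤ μ/a = (7/13)/11 = 7/143.
Numerically: ≈ 0.04895.
(Since a = 11 > μ = 0.53846, the bound 7/143 is < 1 and informative.)

P[X ≥ 11] ≤ 7/143 ≈ 0.04895.


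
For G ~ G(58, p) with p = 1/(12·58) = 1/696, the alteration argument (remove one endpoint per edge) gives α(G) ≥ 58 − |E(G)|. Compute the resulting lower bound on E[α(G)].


E[|E(G)|] = C(58, 2)·p = 1653 · (1/696) = 19/8.
E[α(G)] ≥ n − E[|E(G)|] = 58 − 19/8 = 445/8.
Numerically: ≈ 55.625000.
(This is only a lower bound; the true E[α(G)] may be larger.)

E[α(G)] ≥ 445/8 ≈ 55.625000.


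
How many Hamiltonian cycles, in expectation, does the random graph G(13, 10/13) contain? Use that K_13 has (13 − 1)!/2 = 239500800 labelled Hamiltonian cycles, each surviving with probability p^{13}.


K_13 has (13 − 1)!/2 = 239500800 labelled Hamiltonian cycles.
For each such Hamiltonian cycle H, let X_H = 1 if all 13 edges of H are present in G. Then P[X_H = 1] = p^{13} = (10/13)^{13} = 10000000000000/302875106592253.
By linearity: E[X] = Σ_H E[X_H] = 239500800 · p^{13} = 239500800 · 10000000000000/302875106592253 = 2395008000000000000000/302875106592253.
Numerically: E[X] ≈ 7.90758e+06.

E[X] = 239500800 · (10/13)^{13} = 2395008000000000000000/302875106592253 ≈ 7.90758e+06.


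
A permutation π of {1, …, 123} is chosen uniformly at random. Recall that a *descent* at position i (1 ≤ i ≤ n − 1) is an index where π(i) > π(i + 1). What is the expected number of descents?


Write X = Σ X_I over i = 1, …, 122, with X_I the indicator of one descent.
There are 122 indicators.
For each fixed i, the pair (π(i), π(i+1)) is a uniformly random ordered pair of distinct values from {1, …, 123}; by symmetry P[π(i) > π(i+1)] = 1/2.
By linearity: E[X] = 122 · (1/2) = (123 − 1) · (1/2) = 61 ≈ 61.000.

E[X] = 61 = 61.000.


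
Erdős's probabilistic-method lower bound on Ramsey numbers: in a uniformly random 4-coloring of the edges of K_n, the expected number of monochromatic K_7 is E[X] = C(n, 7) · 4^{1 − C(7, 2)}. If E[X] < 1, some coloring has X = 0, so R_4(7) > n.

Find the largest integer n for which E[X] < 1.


We need C(n, 7) · 4^{1 − 21} < 1, i.e. C(n, 7) < 4^{21 − 1} = 1099511627776.
Check values of n near the boundary:
  n = 174: C(174, 7) = 847879782984; 847879782984 < 1099511627776? YES
  n = 175: C(175, 7) = 883208107275; 883208107275 < 1099511627776? YES
  n = 176: C(176, 7) = 919790691600; 919790691600 < 1099511627776? YES
  n = 177: C(177, 7) = 957664425960; 957664425960 < 1099511627776? YES
  n = 178: C(178, 7) = 996867063280; 996867063280 < 1099511627776? YES
  n = 179: C(179, 7) = 1037437234460; 1037437234460 < 1099511627776? YES
  n = 180: C(180, 7) = 1079414463600; 1079414463600 < 1099511627776? YES
  n = 181: C(181, 7) = 1122839183400; 1122839183400 < 1099511627776? NO
The largest n with C(n, 7) < 1099511627776 is n = 180 (where E[X] = 67463403975/68719476736 ≈ 0.98172). Hence R_4(7) > 180, i.e. R_4(7) ≥ 181.

Largest n = 180; hence R_4(7) > 180.


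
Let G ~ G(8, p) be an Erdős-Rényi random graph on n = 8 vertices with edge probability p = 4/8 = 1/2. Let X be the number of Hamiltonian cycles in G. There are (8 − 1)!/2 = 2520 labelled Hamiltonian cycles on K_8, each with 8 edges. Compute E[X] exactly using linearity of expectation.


K_8 has (8 − 1)!/2 = 2520 labelled Hamiltonian cycles.
For each such Hamiltonian cycle H, let X_H = 1 if all 8 edges of H are present in G. Then P[X_H = 1] = p^{8} = (1/2)^{8} = 1/256.
Summing the indicators: E[X] = Σ_H E[X_H] = 2520 · p^{8} = 2520 · 1/256 = 315/32.
Numerically: E[X] ≈ 9.8438.

E[X] = 2520 · (1/2)^{8} = 315/32 ≈ 9.8438.


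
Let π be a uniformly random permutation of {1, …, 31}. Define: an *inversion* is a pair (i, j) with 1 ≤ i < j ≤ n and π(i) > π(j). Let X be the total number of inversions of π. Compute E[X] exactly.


Write X = Σ X_I over the C(31, 2) = 465 pairs i < j, with X_I the indicator of one inversion.
There are 465 indicators.
For each fixed pair i < j, the values π(i) and π(j) are two distinct elements of {1, …, 31} in uniformly random order; by symmetry P[π(i) > π(j)] = 1/2.
By linearity: E[X] = 465 · (1/2) = C(31, 2) · (1/2) = 465/2 = 465/2 ≈ 232.5000.

E[X] = 465/2 = 232.5000.


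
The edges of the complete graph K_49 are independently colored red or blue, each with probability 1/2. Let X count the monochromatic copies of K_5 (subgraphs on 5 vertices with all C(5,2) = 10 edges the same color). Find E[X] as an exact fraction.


Let X = Σ_S X_S over the C(49, 5) = 1906884 subsets S of size 5, where X_S = 1 if the K_5 on S is monochromatic.
For a fixed S, the K_5 on S has C(5, 2) = 10 edges. P[all 10 edges red] = (1/2)^10, and likewise for blue, so P[monochromatic] = 2·(1/2)^10 = 2^{1 − 10} = 1/512.
By linearity: E[X] = C(49, 5) · 2^{1 − 10} = 1906884 · 1/512 = 476721/128.
Numerically: E[X] ≈ 3724.383.

E[X] = C(49,5)·2^(1−C(5,2)) = 476721/128 ≈ 3724.383.


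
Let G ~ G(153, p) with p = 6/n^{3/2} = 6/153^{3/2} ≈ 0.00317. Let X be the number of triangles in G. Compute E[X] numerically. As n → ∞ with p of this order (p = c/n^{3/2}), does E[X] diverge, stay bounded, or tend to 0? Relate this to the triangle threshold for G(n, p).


Number of potential triangles: C(153, 3) = 585276.
Each occurs with probability p³ ≈ (0.00317)³ ≈ 3.18671e-08.
By linearity: E[X] = C(153, 3)·p³ ≈ 585276 · 3.18671e-08 ≈ 0.019.
Since α = 3/2 > 1, p = c/n^{3/2} = o(1/n) is below the triangle threshold p ~ 1/n. Asymptotically E[X] ~ (c³/6)·n^{3(1−α)} = (6³/6)·n^{-1.5} → 0, so by Markov's inequality G has no triangles w.h.p.

E[X] ≈ 0.019; in regime p = Θ(1/n^{3/2}) E[X] tends to 0 (below the triangle threshold p ~ 1/n).


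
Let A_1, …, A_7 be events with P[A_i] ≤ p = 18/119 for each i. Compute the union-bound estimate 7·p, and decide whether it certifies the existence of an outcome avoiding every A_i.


Union bound: P[∪_{i=1}^{7} A_i] ≤ Σ_i P[A_i] ≤ 7·p = 7·(18/119) = 18/17.
Numerically: 18/17 ≈ 1.058824.
Is 18/17 < 1? NO.
Since the bound 18/17 is ≥ 1, the union bound is uninformative here; it does NOT by itself certify existence.

7·p = 18/17 ≈ 1.058824; existence NOT certified by the union bound.


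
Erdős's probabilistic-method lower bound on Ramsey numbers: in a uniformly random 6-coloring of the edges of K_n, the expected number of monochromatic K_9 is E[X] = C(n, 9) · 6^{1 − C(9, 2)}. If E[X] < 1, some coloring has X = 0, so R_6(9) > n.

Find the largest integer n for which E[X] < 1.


We need C(n, 9) · 6^{1 − 36} < 1, i.e. C(n, 9) < 6^{36 − 1} = 1719070799748422591028658176.
Check values of n near the boundary:
  n = 4402: C(4402, 9) = 1696419745356657449393393700; 1696419745356657449393393700 < 1719070799748422591028658176? YES
  n = 4403: C(4403, 9) = 1699894433046281918452233150; 1699894433046281918452233150 < 1719070799748422591028658176? YES
  n = 4404: C(4404, 9) = 1703375445537161676647015880; 1703375445537161676647015880 < 1719070799748422591028658176? YES
  n = 4405: C(4405, 9) = 1706862792900636302463627150; 1706862792900636302463627150 < 1719070799748422591028658176? YES
  n = 4406: C(4406, 9) = 1710356485221788389505285700; 1710356485221788389505285700 < 1719070799748422591028658176? YES
  n = 4407: C(4407, 9) = 1713856532599459170657070050; 1713856532599459170657070050 < 1719070799748422591028658176? YES
  n = 4408: C(4408, 9) = 1717362945146264156457459600; 1717362945146264156457459600 < 1719070799748422591028658176? YES
  n = 4409: C(4409, 9) = 1720875732988608787686577131; 1720875732988608787686577131 < 1719070799748422591028658176? NO
The largest n with C(n, 9) < 1719070799748422591028658176 is n = 4408 (where E[X] = 35778394690547169926197075/35813974994758803979763712 ≈ 0.9990065). Hence R_6(9) > 4408, i.e. R_6(9) ≥ 4409.

Largest n = 4408; hence R_6(9) > 4408.


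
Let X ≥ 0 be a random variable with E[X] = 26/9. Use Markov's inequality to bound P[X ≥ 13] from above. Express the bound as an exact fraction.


μ = E[X] = 26/9, a = 13.
Markov: P[X ≥ 13] ≤ μ/a = (26/9)/13 = 2/9.
Numerically: ≈ 0.222222.
(Since a = 13 > μ = 2.888889, the bound 2/9 is < 1 and informative.)

P[X ≥ 13] ≤ 2/9 ≈ 0.222222.


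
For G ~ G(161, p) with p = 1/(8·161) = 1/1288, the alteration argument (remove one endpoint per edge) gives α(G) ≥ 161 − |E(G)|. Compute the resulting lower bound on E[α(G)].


E[|E(G)|] = C(161, 2)·p = 12880 · (1/1288) = 10.
E[α(G)] ≥ n − E[|E(G)|] = 161 − 10 = 151.
Numerically: ≈ 151.000000.
(This is only a lower bound; the true E[α(G)] may be larger.)

E[α(G)] ≥ 151 ≈ 151.000000.


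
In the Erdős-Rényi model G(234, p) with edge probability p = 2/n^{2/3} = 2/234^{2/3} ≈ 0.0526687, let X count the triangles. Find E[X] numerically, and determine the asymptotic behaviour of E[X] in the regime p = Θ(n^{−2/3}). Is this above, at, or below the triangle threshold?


Number of potential triangles: C(234, 3) = 2108184.
Each occurs with probability p³ ≈ (0.0526687)³ ≈ 1.46102710e-04.
By linearity: E[X] = C(234, 3)·p³ ≈ 2108184 · 1.46102710e-04 ≈ 308.011396.
Since α = 2/3 < 1, p = c/n^{2/3} ≫ 1/n is above the triangle threshold p ~ 1/n. Asymptotically E[X] ~ (c³/6)·n^{3(1−α)} = (2³/6)·n^{1} → ∞; triangles are abundant w.h.p.

E[X] ≈ 308.011396; in regime p = Θ(1/n^{2/3}) E[X] diverges (above the triangle threshold p ~ 1/n).


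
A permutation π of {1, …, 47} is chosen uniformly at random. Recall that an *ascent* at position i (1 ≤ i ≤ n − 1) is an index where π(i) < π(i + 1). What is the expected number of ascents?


Write X = Σ X_I over i = 1, …, 46, with X_I the indicator of one ascent.
There are 46 indicators.
For each fixed i, the pair (π(i), π(i+1)) is a uniformly random ordered pair of distinct values from {1, …, 47}; by symmetry P[π(i) < π(i+1)] = 1/2.
By linearity: E[X] = 46 · (1/2) = (47 − 1) · (1/2) = 23 ≈ 23.0000.

E[X] = 23 = 23.0000.


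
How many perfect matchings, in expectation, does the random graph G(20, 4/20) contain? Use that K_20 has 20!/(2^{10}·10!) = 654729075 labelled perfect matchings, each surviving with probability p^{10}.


K_20 has 20!/(2^{10}·10!) = 654729075 labelled perfect matchings.
For each such perfect matching H, let X_H = 1 if all 10 edges of H are present in G. Then P[X_H = 1] = p^{10} = (1/5)^{10} = 1/9765625.
Summing the indicators: E[X] = Σ_H E[X_H] = 654729075 · p^{10} = 654729075 · 1/9765625 = 26189163/390625.
Numerically: E[X] ≈ 67.0443.

E[X] = 654729075 · (1/5)^{10} = 26189163/390625 ≈ 67.0443.


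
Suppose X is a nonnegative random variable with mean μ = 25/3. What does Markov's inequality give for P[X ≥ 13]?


μ = E[X] = 25/3, a = 13.
Markov: P[X ≥ 13] ≤ μ/a = (25/3)/13 = 25/39.
Numerically: ≈ 0.641026.
(Since a = 13 > μ = 8.333333, the bound 25/39 is < 1 and informative.)

P[X ≥ 13] ≤ 25/39 ≈ 0.641026.


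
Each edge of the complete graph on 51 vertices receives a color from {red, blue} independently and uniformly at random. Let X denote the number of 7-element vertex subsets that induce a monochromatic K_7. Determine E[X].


Let X = Σ_S X_S over the C(51, 7) = 115775100 subsets S of size 7, where X_S = 1 if the K_7 on S is monochromatic.
For a fixed S, the K_7 on S has C(7, 2) = 21 edges. P[all 21 edges red] = (1/2)^21, and likewise for blue, so P[monochromatic] = 2·(1/2)^21 = 2^{1 − 21} = 1/1048576.
Summing: E[X] = C(51, 7) · 2^{1 − 21} = 115775100 · 1/1048576 = 28943775/262144.
Numerically: E[X] ≈ 110.41174.

E[X] = C(51,7)·2^(1−C(7,2)) = 28943775/262144 ≈ 110.41174.


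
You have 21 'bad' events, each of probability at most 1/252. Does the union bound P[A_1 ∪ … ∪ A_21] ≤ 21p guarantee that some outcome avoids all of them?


Union bound: P[∪_{i=1}^{21} A_i] ≤ Σ_i P[A_i] ≤ 21·p = 21·(1/252) = 1/12.
Numerically: 1/12 ≈ 0.083.
Is 1/12 < 1? YES.
Since P[∪ A_i] ≤ 1/12 < 1, the complement has P[∩ A_i^c] ≥ 1 − 1/12 = 11/12 > 0, so some outcome avoids every A_i.

21·p = 1/12 ≈ 0.083; existence CERTIFIED by the union bound.


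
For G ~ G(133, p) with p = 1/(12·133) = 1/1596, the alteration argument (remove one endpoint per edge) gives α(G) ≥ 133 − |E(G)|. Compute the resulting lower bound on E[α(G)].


E[|E(G)|] = C(133, 2)·p = 8778 · (1/1596) = 11/2.
E[α(G)] ≥ n − E[|E(G)|] = 133 − 11/2 = 255/2.
Numerically: ≈ 127.50000.
(This is only a lower bound; the true E[α(G)] may be larger.)

E[α(G)] ≥ 255/2 ≈ 127.50000.


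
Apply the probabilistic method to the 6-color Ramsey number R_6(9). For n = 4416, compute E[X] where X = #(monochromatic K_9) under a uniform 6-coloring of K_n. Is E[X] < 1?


E[X] = C(4416, 9) · 6^{1 − 36} = 1745644609681318303205765440 · 6^{−35} = 1745644609681318303205765440/1719070799748422591028658176.
As a reduced fraction: E[X] = 27275697026270598487590085/26860481246069102984822784 ≈ 1.015.
Is E[X] < 1? NO.
Since E[X] ≥ 1, the first-moment bound is inconclusive at n = 4416; it does NOT by itself certify R_6(9) > 4416.

E[X] = 27275697026270598487590085/26860481246069102984822784 ≈ 1.015; E[X] ≥ 1; first-moment method inconclusive here.


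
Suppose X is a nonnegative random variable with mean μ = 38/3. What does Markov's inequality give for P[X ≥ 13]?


μ = E[X] = 38/3, a = 13.
Markov: P[X ≥ 13] ≤ μ/a = (38/3)/13 = 38/39.
Numerically: ≈ 0.9744.
(Since a = 13 > μ = 12.6667, the bound 38/39 is < 1 and informative.)

P[X ≥ 13] ≤ 38/39 ≈ 0.9744.


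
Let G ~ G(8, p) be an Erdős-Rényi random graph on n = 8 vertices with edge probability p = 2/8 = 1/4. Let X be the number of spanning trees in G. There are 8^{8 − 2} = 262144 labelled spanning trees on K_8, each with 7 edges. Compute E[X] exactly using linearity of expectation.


K_8 has 8^{8 − 2} = 262144 labelled spanning trees.
For each such spanning tree H, let X_H = 1 if all 7 edges of H are present in G. Then P[X_H = 1] = p^{7} = (1/4)^{7} = 1/16384.
By linearity: E[X] = Σ_H E[X_H] = 262144 · p^{7} = 262144 · 1/16384 = 16.
Numerically: E[X] ≈ 16.

E[X] = 262144 · (1/4)^{7} = 16 ≈ 16.


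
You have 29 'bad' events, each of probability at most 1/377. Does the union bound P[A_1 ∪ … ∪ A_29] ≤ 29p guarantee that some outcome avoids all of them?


Union bound: P[∪_{i=1}^{29} A_i] ≤ Σ_i P[A_i] ≤ 29·p = 29·(1/377) = 1/13.
Numerically: 1/13 ≈ 0.0769231.
Is 1/13 < 1? YES.
Since P[∪ A_i] ≤ 1/13 < 1, the complement has P[∩ A_i^c] ≥ 1 − 1/13 = 12/13 > 0, so some outcome avoids every A_i.

29·p = 1/13 ≈ 0.0769231; existence CERTIFIED by the union bound.


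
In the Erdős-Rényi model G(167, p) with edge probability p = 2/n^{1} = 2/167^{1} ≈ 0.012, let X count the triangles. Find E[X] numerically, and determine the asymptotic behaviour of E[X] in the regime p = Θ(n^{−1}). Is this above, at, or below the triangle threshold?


Number of potential triangles: C(167, 3) = 762355.
Each occurs with probability p³ ≈ (0.012)³ ≈ 1.71767e-06.
By linearity: E[X] = C(167, 3)·p³ ≈ 762355 · 1.71767e-06 ≈ 1.309.
Here α = 1, so p = 2/n is exactly at the triangle threshold p ~ 1/n. Asymptotically E[X] → c³/6 = 2³/6 = 4/3 ≈ 1.333, a bounded constant. In this regime the triangle count is asymptotically Poisson(c³/6).

E[X] ≈ 1.309; in regime p = Θ(1/n^{1}) E[X] stays bounded (at the triangle threshold p ~ 1/n).


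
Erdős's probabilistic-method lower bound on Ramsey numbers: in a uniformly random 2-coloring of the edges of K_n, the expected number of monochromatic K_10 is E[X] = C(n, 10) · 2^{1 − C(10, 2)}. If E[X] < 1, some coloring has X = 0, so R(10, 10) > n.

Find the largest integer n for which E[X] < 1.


We need C(n, 10) · 2^{1 − 45} < 1, i.e. C(n, 10) < 2^{45 − 1} = 17592186044416.
Check values of n near the boundary:
  n = 96: C(96, 10) = 11279926456656; 11279926456656 < 17592186044416? YES
  n = 97: C(97, 10) = 12576469727536; 12576469727536 < 17592186044416? YES
  n = 98: C(98, 10) = 14005614014756; 14005614014756 < 17592186044416? YES
  n = 99: C(99, 10) = 15579278510796; 15579278510796 < 17592186044416? YES
  n = 100: C(100, 10) = 17310309456440; 17310309456440 < 17592186044416? YES
  n = 101: C(101, 10) = 19212541264840; 19212541264840 < 17592186044416? NO
The largest n with C(n, 10) < 17592186044416 is n = 100 (where E[X] = 2163788682055/2199023255552 ≈ 0.984). Hence R(10, 10) > 100, i.e. R(10, 10) ≥ 101.

Largest n = 100; hence R(10, 10) > 100.


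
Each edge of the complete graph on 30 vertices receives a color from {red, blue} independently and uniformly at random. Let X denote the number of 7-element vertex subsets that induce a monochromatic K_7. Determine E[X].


Let X = Σ_S X_S over the C(30, 7) = 2035800 subsets S of size 7, where X_S = 1 if the K_7 on S is monochromatic.
For a fixed S, the K_7 on S has C(7, 2) = 21 edges. P[all 21 edges red] = (1/2)^21, and likewise for blue, so P[monochromatic] = 2·(1/2)^21 = 2^{1 − 21} = 1/1048576.
By linearity of expectation: E[X] = C(30, 7) · 2^{1 − 21} = 2035800 · 1/1048576 = 254475/131072.
Numerically: E[X] ≈ 1.94149.

E[X] = C(30,7)·2^(1−C(7,2)) = 254475/131072 ≈ 1.94149.
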